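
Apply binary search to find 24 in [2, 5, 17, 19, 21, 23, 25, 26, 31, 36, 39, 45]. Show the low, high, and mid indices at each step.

Binary search for 24 in [2, 5, 17, 19, 21, 23, 25, 26, 31, 36, 39, 45]:

lo=0, hi=11, mid=5, arr[mid]=23 -> 23 < 24, search right half
lo=6, hi=11, mid=8, arr[mid]=31 -> 31 > 24, search left half
lo=6, hi=7, mid=6, arr[mid]=25 -> 25 > 24, search left half
lo=6 > hi=5, target 24 not found

Binary search determines that 24 is not in the array after 3 comparisons. The search space was exhausted without finding the target.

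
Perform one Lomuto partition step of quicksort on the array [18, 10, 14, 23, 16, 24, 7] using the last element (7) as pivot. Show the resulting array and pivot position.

Lomuto partition with pivot = 7:

Initial array: [18, 10, 14, 23, 16, 24, 7]

arr[0]=18 > 7: no swap
arr[1]=10 > 7: no swap
arr[2]=14 > 7: no swap
arr[3]=23 > 7: no swap
arr[4]=16 > 7: no swap
arr[5]=24 > 7: no swap

Place pivot at position 0: [7, 10, 14, 23, 16, 24, 18]
Pivot position: 0

After partitioning with pivot 7, the array becomes [7, 10, 14, 23, 16, 24, 18]. The pivot is placed at index 0. All elements to the left of the pivot are <= 7, and all elements to the right are > 7.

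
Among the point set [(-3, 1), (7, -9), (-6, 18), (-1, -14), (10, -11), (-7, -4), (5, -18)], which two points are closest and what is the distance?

Computing all pairwise distances among 7 points:

d((-3, 1), (7, -9)) = 14.1421
d((-3, 1), (-6, 18)) = 17.2627
d((-3, 1), (-1, -14)) = 15.1327
d((-3, 1), (10, -11)) = 17.6918
d((-3, 1), (-7, -4)) = 6.4031
d((-3, 1), (5, -18)) = 20.6155
d((7, -9), (-6, 18)) = 29.9666
d((7, -9), (-1, -14)) = 9.434
d((7, -9), (10, -11)) = 3.6056 <-- minimum
d((7, -9), (-7, -4)) = 14.8661
d((7, -9), (5, -18)) = 9.2195
d((-6, 18), (-1, -14)) = 32.3883
d((-6, 18), (10, -11)) = 33.121
d((-6, 18), (-7, -4)) = 22.0227
d((-6, 18), (5, -18)) = 37.6431
d((-1, -14), (10, -11)) = 11.4018
d((-1, -14), (-7, -4)) = 11.6619
d((-1, -14), (5, -18)) = 7.2111
d((10, -11), (-7, -4)) = 18.3848
d((10, -11), (5, -18)) = 8.6023
d((-7, -4), (5, -18)) = 18.4391

Closest pair: (7, -9) and (10, -11) with distance 3.6056

The closest pair is (7, -9) and (10, -11) with Euclidean distance 3.6056. For 7 points, brute-force pairwise comparison is shown above. For large n, the divide-and-conquer algorithm (sort by x, recurse on halves, check the dividing strip) achieves O(n log n).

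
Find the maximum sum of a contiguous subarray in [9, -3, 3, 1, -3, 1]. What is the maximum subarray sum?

Using Kadane's algorithm on [9, -3, 3, 1, -3, 1]:

Scanning through the array:
Position 1 (value -3): max_ending_here = 6, max_so_far = 9
Position 2 (value 3): max_ending_here = 9, max_so_far = 9
Position 3 (value 1): max_ending_here = 10, max_so_far = 10
Position 4 (value -3): max_ending_here = 7, max_so_far = 10
Position 5 (value 1): max_ending_here = 8, max_so_far = 10

Maximum subarray: [9, -3, 3, 1]
Maximum sum: 10

The maximum subarray is [9, -3, 3, 1] with sum 10. This subarray runs from index 0 to index 3.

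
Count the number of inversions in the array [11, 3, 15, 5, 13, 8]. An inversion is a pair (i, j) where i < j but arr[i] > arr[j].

Finding inversions in [11, 3, 15, 5, 13, 8]:

(0, 1): arr[0]=11 > arr[1]=3
(0, 3): arr[0]=11 > arr[3]=5
(0, 5): arr[0]=11 > arr[5]=8
(2, 3): arr[2]=15 > arr[3]=5
(2, 4): arr[2]=15 > arr[4]=13
(2, 5): arr[2]=15 > arr[5]=8
(4, 5): arr[4]=13 > arr[5]=8

Total inversions: 7

The array has 7 inversion(s): (0,1), (0,3), (0,5), (2,3), (2,4), (2,5), (4,5). Each pair (i,j) satisfies i < j and arr[i] > arr[j].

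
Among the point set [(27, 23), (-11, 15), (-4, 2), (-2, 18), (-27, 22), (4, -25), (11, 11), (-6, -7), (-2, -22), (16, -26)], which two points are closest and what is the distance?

Computing all pairwise distances among 10 points:

d((27, 23), (-11, 15)) = 38.833
d((27, 23), (-4, 2)) = 37.4433
d((27, 23), (-2, 18)) = 29.4279
d((27, 23), (-27, 22)) = 54.0093
d((27, 23), (4, -25)) = 53.2259
d((27, 23), (11, 11)) = 20.0
d((27, 23), (-6, -7)) = 44.5982
d((27, 23), (-2, -22)) = 53.535
d((27, 23), (16, -26)) = 50.2195
d((-11, 15), (-4, 2)) = 14.7648
d((-11, 15), (-2, 18)) = 9.4868
d((-11, 15), (-27, 22)) = 17.4642
d((-11, 15), (4, -25)) = 42.72
d((-11, 15), (11, 11)) = 22.3607
d((-11, 15), (-6, -7)) = 22.561
d((-11, 15), (-2, -22)) = 38.0789
d((-11, 15), (16, -26)) = 49.0918
d((-4, 2), (-2, 18)) = 16.1245
d((-4, 2), (-27, 22)) = 30.4795
d((-4, 2), (4, -25)) = 28.1603
d((-4, 2), (11, 11)) = 17.4929
d((-4, 2), (-6, -7)) = 9.2195
d((-4, 2), (-2, -22)) = 24.0832
d((-4, 2), (16, -26)) = 34.4093
d((-2, 18), (-27, 22)) = 25.318
d((-2, 18), (4, -25)) = 43.4166
d((-2, 18), (11, 11)) = 14.7648
d((-2, 18), (-6, -7)) = 25.318
d((-2, 18), (-2, -22)) = 40.0
d((-2, 18), (16, -26)) = 47.5395
d((-27, 22), (4, -25)) = 56.3028
d((-27, 22), (11, 11)) = 39.5601
d((-27, 22), (-6, -7)) = 35.805
d((-27, 22), (-2, -22)) = 50.6063
d((-27, 22), (16, -26)) = 64.4438
d((4, -25), (11, 11)) = 36.6742
d((4, -25), (-6, -7)) = 20.5913
d((4, -25), (-2, -22)) = 6.7082 <-- minimum
d((4, -25), (16, -26)) = 12.0416
d((11, 11), (-6, -7)) = 24.7588
d((11, 11), (-2, -22)) = 35.4683
d((11, 11), (16, -26)) = 37.3363
d((-6, -7), (-2, -22)) = 15.5242
d((-6, -7), (16, -26)) = 29.0689
d((-2, -22), (16, -26)) = 18.4391

Closest pair: (4, -25) and (-2, -22) with distance 6.7082

The closest pair is (4, -25) and (-2, -22) with Euclidean distance 6.7082. For 10 points, brute-force pairwise comparison is shown above. For large n, the divide-and-conquer algorithm (sort by x, recurse on halves, check the dividing strip) achieves O(n log n).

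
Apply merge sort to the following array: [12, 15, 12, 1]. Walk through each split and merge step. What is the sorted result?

Merge sort trace:

Split: [12, 15, 12, 1] -> [12, 15] and [12, 1]
  Split: [12, 15] -> [12] and [15]
  Merge: [12] + [15] -> [12, 15]
  Split: [12, 1] -> [12] and [1]
  Merge: [12] + [1] -> [1, 12]
Merge: [12, 15] + [1, 12] -> [1, 12, 12, 15]

Final sorted array: [1, 12, 12, 15]

The merge sort proceeds by recursively splitting the array and merging sorted halves.
After all merges, the sorted array is [1, 12, 12, 15].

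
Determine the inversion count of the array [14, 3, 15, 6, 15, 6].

Finding inversions in [14, 3, 15, 6, 15, 6]:

(0, 1): arr[0]=14 > arr[1]=3
(0, 3): arr[0]=14 > arr[3]=6
(0, 5): arr[0]=14 > arr[5]=6
(2, 3): arr[2]=15 > arr[3]=6
(2, 5): arr[2]=15 > arr[5]=6
(4, 5): arr[4]=15 > arr[5]=6

Total inversions: 6

The array has 6 inversion(s): (0,1), (0,3), (0,5), (2,3), (2,5), (4,5). Each pair (i,j) satisfies i < j and arr[i] > arr[j].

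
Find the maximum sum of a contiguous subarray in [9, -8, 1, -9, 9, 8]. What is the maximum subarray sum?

Using Kadane's algorithm on [9, -8, 1, -9, 9, 8]:

Scanning through the array:
Position 1 (value -8): max_ending_here = 1, max_so_far = 9
Position 2 (value 1): max_ending_here = 2, max_so_far = 9
Position 3 (value -9): max_ending_here = -7, max_so_far = 9
Position 4 (value 9): max_ending_here = 9, max_so_far = 9
Position 5 (value 8): max_ending_here = 17, max_so_far = 17

Maximum subarray: [9, 8]
Maximum sum: 17

The maximum subarray is [9, 8] with sum 17. This subarray runs from index 4 to index 5.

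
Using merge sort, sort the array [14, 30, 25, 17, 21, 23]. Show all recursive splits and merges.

Merge sort trace:

Split: [14, 30, 25, 17, 21, 23] -> [14, 30, 25] and [17, 21, 23]
  Split: [14, 30, 25] -> [14] and [30, 25]
    Split: [30, 25] -> [30] and [25]
    Merge: [30] + [25] -> [25, 30]
  Merge: [14] + [25, 30] -> [14, 25, 30]
  Split: [17, 21, 23] -> [17] and [21, 23]
    Split: [21, 23] -> [21] and [23]
    Merge: [21] + [23] -> [21, 23]
  Merge: [17] + [21, 23] -> [17, 21, 23]
Merge: [14, 25, 30] + [17, 21, 23] -> [14, 17, 21, 23, 25, 30]

Final sorted array: [14, 17, 21, 23, 25, 30]

The merge sort proceeds by recursively splitting the array and merging sorted halves.
After all merges, the sorted array is [14, 17, 21, 23, 25, 30].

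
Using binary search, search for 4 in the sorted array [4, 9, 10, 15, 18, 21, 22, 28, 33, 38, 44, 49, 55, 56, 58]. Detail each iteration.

Binary search for 4 in [4, 9, 10, 15, 18, 21, 22, 28, 33, 38, 44, 49, 55, 56, 58]:

lo=0, hi=14, mid=7, arr[mid]=28 -> 28 > 4, search left half
lo=0, hi=6, mid=3, arr[mid]=15 -> 15 > 4, search left half
lo=0, hi=2, mid=1, arr[mid]=9 -> 9 > 4, search left half
lo=0, hi=0, mid=0, arr[mid]=4 -> Found target at index 0!

Binary search finds 4 at index 0 after 4 comparisons. The search repeatedly halves the search space by comparing with the middle element.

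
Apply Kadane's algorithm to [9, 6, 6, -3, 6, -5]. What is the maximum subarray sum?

Using Kadane's algorithm on [9, 6, 6, -3, 6, -5]:

Scanning through the array:
Position 1 (value 6): max_ending_here = 15, max_so_far = 15
Position 2 (value 6): max_ending_here = 21, max_so_far = 21
Position 3 (value -3): max_ending_here = 18, max_so_far = 21
Position 4 (value 6): max_ending_here = 24, max_so_far = 24
Position 5 (value -5): max_ending_here = 19, max_so_far = 24

Maximum subarray: [9, 6, 6, -3, 6]
Maximum sum: 24

The maximum subarray is [9, 6, 6, -3, 6] with sum 24. This subarray runs from index 0 to index 4.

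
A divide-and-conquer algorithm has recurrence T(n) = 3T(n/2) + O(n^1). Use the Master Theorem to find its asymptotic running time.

Master Theorem for T(n) = 3T(n/2) + O(n^1):

a = 3, b = 2, c = 1
log_b(a) = log_2(3) = 1.5850

Case 1: c = 1 < log_2(3) = 1.5850
T(n) = O(n^(log_2 3))

For T(n) = 3T(n/2) + O(n^1): log_2(3) = 1.5850. This is Case 1 of the Master Theorem (c < log_b(a), work dominated by leaves), giving O(n^(log_2 3)).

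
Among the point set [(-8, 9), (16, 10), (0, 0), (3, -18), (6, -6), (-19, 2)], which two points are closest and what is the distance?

Computing all pairwise distances among 6 points:

d((-8, 9), (16, 10)) = 24.0208
d((-8, 9), (0, 0)) = 12.0416
d((-8, 9), (3, -18)) = 29.1548
d((-8, 9), (6, -6)) = 20.5183
d((-8, 9), (-19, 2)) = 13.0384
d((16, 10), (0, 0)) = 18.868
d((16, 10), (3, -18)) = 30.8707
d((16, 10), (6, -6)) = 18.868
d((16, 10), (-19, 2)) = 35.9026
d((0, 0), (3, -18)) = 18.2483
d((0, 0), (6, -6)) = 8.4853 <-- minimum
d((0, 0), (-19, 2)) = 19.105
d((3, -18), (6, -6)) = 12.3693
d((3, -18), (-19, 2)) = 29.7321
d((6, -6), (-19, 2)) = 26.2488

Closest pair: (0, 0) and (6, -6) with distance 8.4853

The closest pair is (0, 0) and (6, -6) with Euclidean distance 8.4853. For 6 points, brute-force pairwise comparison is shown above. For large n, the divide-and-conquer algorithm (sort by x, recurse on halves, check the dividing strip) achieves O(n log n).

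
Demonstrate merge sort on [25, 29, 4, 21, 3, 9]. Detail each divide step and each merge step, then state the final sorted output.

Merge sort trace:

Split: [25, 29, 4, 21, 3, 9] -> [25, 29, 4] and [21, 3, 9]
  Split: [25, 29, 4] -> [25] and [29, 4]
    Split: [29, 4] -> [29] and [4]
    Merge: [29] + [4] -> [4, 29]
  Merge: [25] + [4, 29] -> [4, 25, 29]
  Split: [21, 3, 9] -> [21] and [3, 9]
    Split: [3, 9] -> [3] and [9]
    Merge: [3] + [9] -> [3, 9]
  Merge: [21] + [3, 9] -> [3, 9, 21]
Merge: [4, 25, 29] + [3, 9, 21] -> [3, 4, 9, 21, 25, 29]

Final sorted array: [3, 4, 9, 21, 25, 29]

The merge sort proceeds by recursively splitting the array and merging sorted halves.
After all merges, the sorted array is [3, 4, 9, 21, 25, 29].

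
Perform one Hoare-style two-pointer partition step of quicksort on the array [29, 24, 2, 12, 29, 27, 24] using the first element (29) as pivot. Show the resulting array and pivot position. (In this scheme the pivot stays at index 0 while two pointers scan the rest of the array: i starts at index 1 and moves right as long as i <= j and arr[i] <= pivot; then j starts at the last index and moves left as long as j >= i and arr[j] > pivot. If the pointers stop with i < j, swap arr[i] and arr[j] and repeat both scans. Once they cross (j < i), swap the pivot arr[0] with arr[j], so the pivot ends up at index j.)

Hoare-style two-pointer partition with pivot = 29:

Initial array: [29, 24, 2, 12, 29, 27, 24]

Pointers start at i = 1, j = 6.
i ends at 7, j ends at 6: the pointers have crossed (j < i), so scanning stops.

Swap pivot arr[0] with arr[6] to place pivot at position 6: [24, 24, 2, 12, 29, 27, 29]
Pivot position: 6

After partitioning with pivot 29, the array becomes [24, 24, 2, 12, 29, 27, 29]. The pivot is placed at index 6. All elements to the left of the pivot are <= 29, and all elements to the right are > 29.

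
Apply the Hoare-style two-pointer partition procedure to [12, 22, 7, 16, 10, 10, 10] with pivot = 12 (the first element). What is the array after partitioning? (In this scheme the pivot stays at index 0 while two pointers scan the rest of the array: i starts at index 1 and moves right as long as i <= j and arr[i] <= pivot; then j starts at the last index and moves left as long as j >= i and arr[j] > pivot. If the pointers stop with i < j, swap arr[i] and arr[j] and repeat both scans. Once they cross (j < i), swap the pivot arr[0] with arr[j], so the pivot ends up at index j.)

Hoare-style two-pointer partition with pivot = 12:

Initial array: [12, 22, 7, 16, 10, 10, 10]

Pointers start at i = 1, j = 6.
i stops at index 1 (arr[1]=22 > 12), j stops at index 6 (arr[6]=10 <= 12): swap arr[1] and arr[6], array becomes [12, 10, 7, 16, 10, 10, 22]
i stops at index 3 (arr[3]=16 > 12), j stops at index 5 (arr[5]=10 <= 12): swap arr[3] and arr[5], array becomes [12, 10, 7, 10, 10, 16, 22]
i ends at 5, j ends at 4: the pointers have crossed (j < i), so scanning stops.

Swap pivot arr[0] with arr[4] to place pivot at position 4: [10, 10, 7, 10, 12, 16, 22]
Pivot position: 4

After partitioning with pivot 12, the array becomes [10, 10, 7, 10, 12, 16, 22]. The pivot is placed at index 4. All elements to the left of the pivot are <= 12, and all elements to the right are > 12.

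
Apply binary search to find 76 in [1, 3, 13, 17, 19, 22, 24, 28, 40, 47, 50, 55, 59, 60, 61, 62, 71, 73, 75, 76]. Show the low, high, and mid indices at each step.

Binary search for 76 in [1, 3, 13, 17, 19, 22, 24, 28, 40, 47, 50, 55, 59, 60, 61, 62, 71, 73, 75, 76]:

lo=0, hi=19, mid=9, arr[mid]=47 -> 47 < 76, search right half
lo=10, hi=19, mid=14, arr[mid]=61 -> 61 < 76, search right half
lo=15, hi=19, mid=17, arr[mid]=73 -> 73 < 76, search right half
lo=18, hi=19, mid=18, arr[mid]=75 -> 75 < 76, search right half
lo=19, hi=19, mid=19, arr[mid]=76 -> Found target at index 19!

Binary search finds 76 at index 19 after 5 comparisons. The search repeatedly halves the search space by comparing with the middle element.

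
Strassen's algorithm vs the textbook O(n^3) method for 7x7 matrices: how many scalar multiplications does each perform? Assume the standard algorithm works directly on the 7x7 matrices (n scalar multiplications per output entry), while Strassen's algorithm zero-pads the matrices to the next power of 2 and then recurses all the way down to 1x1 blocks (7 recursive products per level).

Matrix multiplication for 7x7 matrices:

Strassen's algorithm requires power-of-2 dimensions. Pad 7x7 to 8x8 (next power of 2).

Standard algorithm: 7^3 = 343 multiplications
Strassen's algorithm: 7^(log2(8)) = 7^3 = 343 multiplications
Savings: 343 - 343 = 0 multiplications

Standard: 343 multiplications (7^3). Strassen: 343 multiplications (7^3, after padding to 8x8). Strassen reduces 8 recursive multiplications to 7 at each level.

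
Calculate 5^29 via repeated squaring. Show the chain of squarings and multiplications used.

Computing 5^29 by squaring (build up from 5^1; each line after the first costs one multiplication):

5^1 = 5
5^2 = (5^1)^2 = 5^2 = 25
5^3 = 5 * 5^2 = 5 * 25 = 125
5^6 = (5^3)^2 = 125^2 = 15625
5^7 = 5 * 5^6 = 5 * 15625 = 78125
5^14 = (5^7)^2 = 78125^2 = 6103515625
5^28 = (5^14)^2 = 6103515625^2 = 37252902984619140625
5^29 = 5 * 5^28 = 5 * 37252902984619140625 = 186264514923095703125

Result: 186264514923095703125
Multiplications needed: 7 (7 lines after 5^1)

5^29 = 186264514923095703125. Using exponentiation by squaring, this requires 7 multiplications. The key idea: if the exponent is even, square the half-power; if odd, multiply by the base once.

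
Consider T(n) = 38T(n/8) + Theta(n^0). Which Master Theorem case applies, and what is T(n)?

Master Theorem for T(n) = 38T(n/8) + O(n^0):

a = 38, b = 8, c = 0
log_b(a) = log_8(38) = 1.7493

Case 1: c = 0 < log_8(38) = 1.7493
T(n) = O(n^(log_8 38))

For T(n) = 38T(n/8) + O(n^0): log_8(38) = 1.7493. This is Case 1 of the Master Theorem (c < log_b(a), work dominated by leaves), giving O(n^(log_8 38)).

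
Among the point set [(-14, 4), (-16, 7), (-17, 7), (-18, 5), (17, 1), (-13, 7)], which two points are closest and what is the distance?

Computing all pairwise distances among 6 points:

d((-14, 4), (-16, 7)) = 3.6056
d((-14, 4), (-17, 7)) = 4.2426
d((-14, 4), (-18, 5)) = 4.1231
d((-14, 4), (17, 1)) = 31.1448
d((-14, 4), (-13, 7)) = 3.1623
d((-16, 7), (-17, 7)) = 1.0 <-- minimum
d((-16, 7), (-18, 5)) = 2.8284
d((-16, 7), (17, 1)) = 33.541
d((-16, 7), (-13, 7)) = 3.0
d((-17, 7), (-18, 5)) = 2.2361
d((-17, 7), (17, 1)) = 34.5254
d((-17, 7), (-13, 7)) = 4.0
d((-18, 5), (17, 1)) = 35.2278
d((-18, 5), (-13, 7)) = 5.3852
d((17, 1), (-13, 7)) = 30.5941

Closest pair: (-16, 7) and (-17, 7) with distance 1.0

The closest pair is (-16, 7) and (-17, 7) with Euclidean distance 1.0. For 6 points, brute-force pairwise comparison is shown above. For large n, the divide-and-conquer algorithm (sort by x, recurse on halves, check the dividing strip) achieves O(n log n).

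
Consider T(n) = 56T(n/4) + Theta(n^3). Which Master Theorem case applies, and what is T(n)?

Master Theorem for T(n) = 56T(n/4) + O(n^3):

a = 56, b = 4, c = 3
log_b(a) = log_4(56) = 2.9037

Case 3: c = 3 > log_4(56) = 2.9037
T(n) = O(n^3) = O(n^3)

For T(n) = 56T(n/4) + O(n^3): log_4(56) = 2.9037. This is Case 3 of the Master Theorem (c > log_b(a), work dominated by root), giving O(n^3).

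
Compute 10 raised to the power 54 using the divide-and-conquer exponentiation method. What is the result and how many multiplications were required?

Computing 10^54 by squaring (build up from 10^1; each line after the first costs one multiplication):

10^1 = 10
10^2 = (10^1)^2 = 10^2 = 100
10^3 = 10 * 10^2 = 10 * 100 = 1000
10^6 = (10^3)^2 = 1000^2 = 1000000
10^12 = (10^6)^2 = 1000000^2 = 1000000000000
10^13 = 10 * 10^12 = 10 * 1000000000000 = 10000000000000
10^26 = (10^13)^2 = 10000000000000^2 = 100000000000000000000000000
10^27 = 10 * 10^26 = 10 * 100000000000000000000000000 = 1000000000000000000000000000
10^54 = (10^27)^2 = 1000000000000000000000000000^2 = 1000000000000000000000000000000000000000000000000000000

Result: 1000000000000000000000000000000000000000000000000000000
Multiplications needed: 8 (8 lines after 10^1)

10^54 = 1000000000000000000000000000000000000000000000000000000. Using exponentiation by squaring, this requires 8 multiplications. The key idea: if the exponent is even, square the half-power; if odd, multiply by the base once.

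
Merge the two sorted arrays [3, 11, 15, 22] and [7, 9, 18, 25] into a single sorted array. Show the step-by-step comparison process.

Merging process:

Compare 3 vs 7: take 3 from left. Merged: [3]
Compare 11 vs 7: take 7 from right. Merged: [3, 7]
Compare 11 vs 9: take 9 from right. Merged: [3, 7, 9]
Compare 11 vs 18: take 11 from left. Merged: [3, 7, 9, 11]
Compare 15 vs 18: take 15 from left. Merged: [3, 7, 9, 11, 15]
Compare 22 vs 18: take 18 from right. Merged: [3, 7, 9, 11, 15, 18]
Compare 22 vs 25: take 22 from left. Merged: [3, 7, 9, 11, 15, 18, 22]
Append remaining from right: [25]. Merged: [3, 7, 9, 11, 15, 18, 22, 25]

Final merged array: [3, 7, 9, 11, 15, 18, 22, 25]
Total comparisons: 7

The merged array is [3, 7, 9, 11, 15, 18, 22, 25], requiring 7 comparisons. The merge step runs in O(n) time where n is the total number of elements.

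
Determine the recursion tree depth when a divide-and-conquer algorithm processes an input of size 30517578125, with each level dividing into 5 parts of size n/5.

For divide and conquer with division factor 5:

Problem sizes at each level:
Level 0: 30517578125
Level 1: 6103515625
Level 2: 1220703125
Level 3: 244140625
Level 4: 48828125
Level 5: 9765625
Level 6: 1953125
Level 7: 390625
Level 8: 78125
Level 9: 15625
Level 10: 3125
Level 11: 625
Level 12: 125
Level 13: 25
Level 14: 5
Level 15: 1

The root is level 0 and the size-1 base case is level 15 (the tree spans levels 0 through 15, i.e. 16 levels counting the root), so the depth is the number of divisions: log_5(30517578125) = 15

The recursion tree depth is log_5(30517578125) = 15. At each level, the problem size is divided by 5, so it takes 15 divisions to reduce to a base case of size 1. The algorithm makes 5 recursive calls at each level.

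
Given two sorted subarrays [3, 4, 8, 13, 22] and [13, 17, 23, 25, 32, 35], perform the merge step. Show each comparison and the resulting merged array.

Merging process:

Compare 3 vs 13: take 3 from left. Merged: [3]
Compare 4 vs 13: take 4 from left. Merged: [3, 4]
Compare 8 vs 13: take 8 from left. Merged: [3, 4, 8]
Compare 13 vs 13: take 13 from left. Merged: [3, 4, 8, 13]
Compare 22 vs 13: take 13 from right. Merged: [3, 4, 8, 13, 13]
Compare 22 vs 17: take 17 from right. Merged: [3, 4, 8, 13, 13, 17]
Compare 22 vs 23: take 22 from left. Merged: [3, 4, 8, 13, 13, 17, 22]
Append remaining from right: [23, 25, 32, 35]. Merged: [3, 4, 8, 13, 13, 17, 22, 23, 25, 32, 35]

Final merged array: [3, 4, 8, 13, 13, 17, 22, 23, 25, 32, 35]
Total comparisons: 7

The merged array is [3, 4, 8, 13, 13, 17, 22, 23, 25, 32, 35], requiring 7 comparisons. The merge step runs in O(n) time where n is the total number of elements.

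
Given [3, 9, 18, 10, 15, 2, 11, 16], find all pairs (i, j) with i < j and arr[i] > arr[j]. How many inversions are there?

Finding inversions in [3, 9, 18, 10, 15, 2, 11, 16]:

(0, 5): arr[0]=3 > arr[5]=2
(1, 5): arr[1]=9 > arr[5]=2
(2, 3): arr[2]=18 > arr[3]=10
(2, 4): arr[2]=18 > arr[4]=15
(2, 5): arr[2]=18 > arr[5]=2
(2, 6): arr[2]=18 > arr[6]=11
(2, 7): arr[2]=18 > arr[7]=16
(3, 5): arr[3]=10 > arr[5]=2
(4, 5): arr[4]=15 > arr[5]=2
(4, 6): arr[4]=15 > arr[6]=11

Total inversions: 10

The array has 10 inversion(s): (0,5), (1,5), (2,3), (2,4), (2,5), (2,6), (2,7), (3,5), (4,5), (4,6). Each pair (i,j) satisfies i < j and arr[i] > arr[j].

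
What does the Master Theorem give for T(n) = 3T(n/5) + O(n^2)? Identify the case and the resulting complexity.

Master Theorem for T(n) = 3T(n/5) + O(n^2):

a = 3, b = 5, c = 2
log_b(a) = log_5(3) = 0.6826

Case 3: c = 2 > log_5(3) = 0.6826
T(n) = O(n^2) = O(n^2)

For T(n) = 3T(n/5) + O(n^2): log_5(3) = 0.6826. This is Case 3 of the Master Theorem (c > log_b(a), work dominated by root), giving O(n^2).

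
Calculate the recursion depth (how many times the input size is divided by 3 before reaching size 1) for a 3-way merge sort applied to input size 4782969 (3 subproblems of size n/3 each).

For divide and conquer with division factor 3:

Problem sizes at each level:
Level 0: 4782969
Level 1: 1594323
Level 2: 531441
Level 3: 177147
Level 4: 59049
Level 5: 19683
Level 6: 6561
Level 7: 2187
Level 8: 729
Level 9: 243
Level 10: 81
Level 11: 27
Level 12: 9
Level 13: 3
Level 14: 1

The root is level 0 and the size-1 base case is level 14 (the tree spans levels 0 through 14, i.e. 15 levels counting the root), so the depth is the number of divisions: log_3(4782969) = 14

The recursion tree depth is log_3(4782969) = 14. At each level, the problem size is divided by 3, so it takes 14 divisions to reduce to a base case of size 1. The algorithm makes 3 recursive calls at each level.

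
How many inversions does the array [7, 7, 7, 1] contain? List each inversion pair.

Finding inversions in [7, 7, 7, 1]:

(0, 3): arr[0]=7 > arr[3]=1
(1, 3): arr[1]=7 > arr[3]=1
(2, 3): arr[2]=7 > arr[3]=1

Total inversions: 3

The array has 3 inversion(s): (0,3), (1,3), (2,3). Each pair (i,j) satisfies i < j and arr[i] > arr[j].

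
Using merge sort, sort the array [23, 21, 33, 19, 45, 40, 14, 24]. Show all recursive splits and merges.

Merge sort trace:

Split: [23, 21, 33, 19, 45, 40, 14, 24] -> [23, 21, 33, 19] and [45, 40, 14, 24]
  Split: [23, 21, 33, 19] -> [23, 21] and [33, 19]
    Split: [23, 21] -> [23] and [21]
    Merge: [23] + [21] -> [21, 23]
    Split: [33, 19] -> [33] and [19]
    Merge: [33] + [19] -> [19, 33]
  Merge: [21, 23] + [19, 33] -> [19, 21, 23, 33]
  Split: [45, 40, 14, 24] -> [45, 40] and [14, 24]
    Split: [45, 40] -> [45] and [40]
    Merge: [45] + [40] -> [40, 45]
    Split: [14, 24] -> [14] and [24]
    Merge: [14] + [24] -> [14, 24]
  Merge: [40, 45] + [14, 24] -> [14, 24, 40, 45]
Merge: [19, 21, 23, 33] + [14, 24, 40, 45] -> [14, 19, 21, 23, 24, 33, 40, 45]

Final sorted array: [14, 19, 21, 23, 24, 33, 40, 45]

The merge sort proceeds by recursively splitting the array and merging sorted halves.
After all merges, the sorted array is [14, 19, 21, 23, 24, 33, 40, 45].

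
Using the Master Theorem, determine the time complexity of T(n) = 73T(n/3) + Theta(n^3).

Master Theorem for T(n) = 73T(n/3) + O(n^3):

a = 73, b = 3, c = 3
log_b(a) = log_3(73) = 3.9053

Case 1: c = 3 < log_3(73) = 3.9053
T(n) = O(n^(log_3 73))

For T(n) = 73T(n/3) + O(n^3): log_3(73) = 3.9053. This is Case 1 of the Master Theorem (c < log_b(a), work dominated by leaves), giving O(n^(log_3 73)).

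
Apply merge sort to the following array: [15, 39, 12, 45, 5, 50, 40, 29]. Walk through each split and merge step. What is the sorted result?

Merge sort trace:

Split: [15, 39, 12, 45, 5, 50, 40, 29] -> [15, 39, 12, 45] and [5, 50, 40, 29]
  Split: [15, 39, 12, 45] -> [15, 39] and [12, 45]
    Split: [15, 39] -> [15] and [39]
    Merge: [15] + [39] -> [15, 39]
    Split: [12, 45] -> [12] and [45]
    Merge: [12] + [45] -> [12, 45]
  Merge: [15, 39] + [12, 45] -> [12, 15, 39, 45]
  Split: [5, 50, 40, 29] -> [5, 50] and [40, 29]
    Split: [5, 50] -> [5] and [50]
    Merge: [5] + [50] -> [5, 50]
    Split: [40, 29] -> [40] and [29]
    Merge: [40] + [29] -> [29, 40]
  Merge: [5, 50] + [29, 40] -> [5, 29, 40, 50]
Merge: [12, 15, 39, 45] + [5, 29, 40, 50] -> [5, 12, 15, 29, 39, 40, 45, 50]

Final sorted array: [5, 12, 15, 29, 39, 40, 45, 50]

The merge sort proceeds by recursively splitting the array and merging sorted halves.
After all merges, the sorted array is [5, 12, 15, 29, 39, 40, 45, 50].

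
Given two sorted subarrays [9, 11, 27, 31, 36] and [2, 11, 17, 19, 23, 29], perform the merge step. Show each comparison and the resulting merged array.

Merging process:

Compare 9 vs 2: take 2 from right. Merged: [2]
Compare 9 vs 11: take 9 from left. Merged: [2, 9]
Compare 11 vs 11: take 11 from left. Merged: [2, 9, 11]
Compare 27 vs 11: take 11 from right. Merged: [2, 9, 11, 11]
Compare 27 vs 17: take 17 from right. Merged: [2, 9, 11, 11, 17]
Compare 27 vs 19: take 19 from right. Merged: [2, 9, 11, 11, 17, 19]
Compare 27 vs 23: take 23 from right. Merged: [2, 9, 11, 11, 17, 19, 23]
Compare 27 vs 29: take 27 from left. Merged: [2, 9, 11, 11, 17, 19, 23, 27]
Compare 31 vs 29: take 29 from right. Merged: [2, 9, 11, 11, 17, 19, 23, 27, 29]
Append remaining from left: [31, 36]. Merged: [2, 9, 11, 11, 17, 19, 23, 27, 29, 31, 36]

Final merged array: [2, 9, 11, 11, 17, 19, 23, 27, 29, 31, 36]
Total comparisons: 9

The merged array is [2, 9, 11, 11, 17, 19, 23, 27, 29, 31, 36], requiring 9 comparisons. The merge step runs in O(n) time where n is the total number of elements.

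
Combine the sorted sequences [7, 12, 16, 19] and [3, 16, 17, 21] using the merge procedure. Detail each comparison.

Merging process:

Compare 7 vs 3: take 3 from right. Merged: [3]
Compare 7 vs 16: take 7 from left. Merged: [3, 7]
Compare 12 vs 16: take 12 from left. Merged: [3, 7, 12]
Compare 16 vs 16: take 16 from left. Merged: [3, 7, 12, 16]
Compare 19 vs 16: take 16 from right. Merged: [3, 7, 12, 16, 16]
Compare 19 vs 17: take 17 from right. Merged: [3, 7, 12, 16, 16, 17]
Compare 19 vs 21: take 19 from left. Merged: [3, 7, 12, 16, 16, 17, 19]
Append remaining from right: [21]. Merged: [3, 7, 12, 16, 16, 17, 19, 21]

Final merged array: [3, 7, 12, 16, 16, 17, 19, 21]
Total comparisons: 7

The merged array is [3, 7, 12, 16, 16, 17, 19, 21], requiring 7 comparisons. The merge step runs in O(n) time where n is the total number of elements.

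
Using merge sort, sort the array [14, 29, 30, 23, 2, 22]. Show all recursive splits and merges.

Merge sort trace:

Split: [14, 29, 30, 23, 2, 22] -> [14, 29, 30] and [23, 2, 22]
  Split: [14, 29, 30] -> [14] and [29, 30]
    Split: [29, 30] -> [29] and [30]
    Merge: [29] + [30] -> [29, 30]
  Merge: [14] + [29, 30] -> [14, 29, 30]
  Split: [23, 2, 22] -> [23] and [2, 22]
    Split: [2, 22] -> [2] and [22]
    Merge: [2] + [22] -> [2, 22]
  Merge: [23] + [2, 22] -> [2, 22, 23]
Merge: [14, 29, 30] + [2, 22, 23] -> [2, 14, 22, 23, 29, 30]

Final sorted array: [2, 14, 22, 23, 29, 30]

The merge sort proceeds by recursively splitting the array and merging sorted halves.
After all merges, the sorted array is [2, 14, 22, 23, 29, 30].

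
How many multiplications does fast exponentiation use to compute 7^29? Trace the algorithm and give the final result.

Computing 7^29 by squaring (build up from 7^1; each line after the first costs one multiplication):

7^1 = 7
7^2 = (7^1)^2 = 7^2 = 49
7^3 = 7 * 7^2 = 7 * 49 = 343
7^6 = (7^3)^2 = 343^2 = 117649
7^7 = 7 * 7^6 = 7 * 117649 = 823543
7^14 = (7^7)^2 = 823543^2 = 678223072849
7^28 = (7^14)^2 = 678223072849^2 = 459986536544739960976801
7^29 = 7 * 7^28 = 7 * 459986536544739960976801 = 3219905755813179726837607

Result: 3219905755813179726837607
Multiplications needed: 7 (7 lines after 7^1)

7^29 = 3219905755813179726837607. Using exponentiation by squaring, this requires 7 multiplications. The key idea: if the exponent is even, square the half-power; if odd, multiply by the base once.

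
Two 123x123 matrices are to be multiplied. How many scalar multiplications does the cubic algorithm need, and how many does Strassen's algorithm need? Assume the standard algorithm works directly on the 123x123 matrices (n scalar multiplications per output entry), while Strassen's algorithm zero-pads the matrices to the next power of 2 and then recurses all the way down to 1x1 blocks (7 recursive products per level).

Matrix multiplication for 123x123 matrices:

Strassen's algorithm requires power-of-2 dimensions. Pad 123x123 to 128x128 (next power of 2).

Standard algorithm: 123^3 = 1860867 multiplications
Strassen's algorithm: 7^(log2(128)) = 7^7 = 823543 multiplications
Savings: 1860867 - 823543 = 1037324 multiplications

Standard: 1860867 multiplications (123^3). Strassen: 823543 multiplications (7^7, after padding to 128x128). Strassen reduces 8 recursive multiplications to 7 at each level.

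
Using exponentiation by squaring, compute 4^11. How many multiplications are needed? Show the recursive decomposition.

Computing 4^11 by squaring (build up from 4^1; each line after the first costs one multiplication):

4^1 = 4
4^2 = (4^1)^2 = 4^2 = 16
4^4 = (4^2)^2 = 16^2 = 256
4^5 = 4 * 4^4 = 4 * 256 = 1024
4^10 = (4^5)^2 = 1024^2 = 1048576
4^11 = 4 * 4^10 = 4 * 1048576 = 4194304

Result: 4194304
Multiplications needed: 5 (5 lines after 4^1)

4^11 = 4194304. Using exponentiation by squaring, this requires 5 multiplications. The key idea: if the exponent is even, square the half-power; if odd, multiply by the base once.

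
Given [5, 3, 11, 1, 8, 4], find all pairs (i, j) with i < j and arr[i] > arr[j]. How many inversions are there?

Finding inversions in [5, 3, 11, 1, 8, 4]:

(0, 1): arr[0]=5 > arr[1]=3
(0, 3): arr[0]=5 > arr[3]=1
(0, 5): arr[0]=5 > arr[5]=4
(1, 3): arr[1]=3 > arr[3]=1
(2, 3): arr[2]=11 > arr[3]=1
(2, 4): arr[2]=11 > arr[4]=8
(2, 5): arr[2]=11 > arr[5]=4
(4, 5): arr[4]=8 > arr[5]=4

Total inversions: 8

The array has 8 inversion(s): (0,1), (0,3), (0,5), (1,3), (2,3), (2,4), (2,5), (4,5). Each pair (i,j) satisfies i < j and arr[i] > arr[j].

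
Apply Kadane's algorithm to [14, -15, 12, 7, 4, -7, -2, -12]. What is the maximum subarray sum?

Using Kadane's algorithm on [14, -15, 12, 7, 4, -7, -2, -12]:

Scanning through the array:
Position 1 (value -15): max_ending_here = -1, max_so_far = 14
Position 2 (value 12): max_ending_here = 12, max_so_far = 14
Position 3 (value 7): max_ending_here = 19, max_so_far = 19
Position 4 (value 4): max_ending_here = 23, max_so_far = 23
Position 5 (value -7): max_ending_here = 16, max_so_far = 23
Position 6 (value -2): max_ending_here = 14, max_so_far = 23
Position 7 (value -12): max_ending_here = 2, max_so_far = 23

Maximum subarray: [12, 7, 4]
Maximum sum: 23

The maximum subarray is [12, 7, 4] with sum 23. This subarray runs from index 2 to index 4.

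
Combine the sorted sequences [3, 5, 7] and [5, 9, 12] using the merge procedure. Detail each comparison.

Merging process:

Compare 3 vs 5: take 3 from left. Merged: [3]
Compare 5 vs 5: take 5 from left. Merged: [3, 5]
Compare 7 vs 5: take 5 from right. Merged: [3, 5, 5]
Compare 7 vs 9: take 7 from left. Merged: [3, 5, 5, 7]
Append remaining from right: [9, 12]. Merged: [3, 5, 5, 7, 9, 12]

Final merged array: [3, 5, 5, 7, 9, 12]
Total comparisons: 4

The merged array is [3, 5, 5, 7, 9, 12], requiring 4 comparisons. The merge step runs in O(n) time where n is the total number of elements.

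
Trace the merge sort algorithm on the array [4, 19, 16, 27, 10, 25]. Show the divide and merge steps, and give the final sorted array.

Merge sort trace:

Split: [4, 19, 16, 27, 10, 25] -> [4, 19, 16] and [27, 10, 25]
  Split: [4, 19, 16] -> [4] and [19, 16]
    Split: [19, 16] -> [19] and [16]
    Merge: [19] + [16] -> [16, 19]
  Merge: [4] + [16, 19] -> [4, 16, 19]
  Split: [27, 10, 25] -> [27] and [10, 25]
    Split: [10, 25] -> [10] and [25]
    Merge: [10] + [25] -> [10, 25]
  Merge: [27] + [10, 25] -> [10, 25, 27]
Merge: [4, 16, 19] + [10, 25, 27] -> [4, 10, 16, 19, 25, 27]

Final sorted array: [4, 10, 16, 19, 25, 27]

The merge sort proceeds by recursively splitting the array and merging sorted halves.
After all merges, the sorted array is [4, 10, 16, 19, 25, 27].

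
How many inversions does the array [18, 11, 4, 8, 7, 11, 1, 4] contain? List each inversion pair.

Finding inversions in [18, 11, 4, 8, 7, 11, 1, 4]:

(0, 1): arr[0]=18 > arr[1]=11
(0, 2): arr[0]=18 > arr[2]=4
(0, 3): arr[0]=18 > arr[3]=8
(0, 4): arr[0]=18 > arr[4]=7
(0, 5): arr[0]=18 > arr[5]=11
(0, 6): arr[0]=18 > arr[6]=1
(0, 7): arr[0]=18 > arr[7]=4
(1, 2): arr[1]=11 > arr[2]=4
(1, 3): arr[1]=11 > arr[3]=8
(1, 4): arr[1]=11 > arr[4]=7
(1, 6): arr[1]=11 > arr[6]=1
(1, 7): arr[1]=11 > arr[7]=4
(2, 6): arr[2]=4 > arr[6]=1
(3, 4): arr[3]=8 > arr[4]=7
(3, 6): arr[3]=8 > arr[6]=1
(3, 7): arr[3]=8 > arr[7]=4
(4, 6): arr[4]=7 > arr[6]=1
(4, 7): arr[4]=7 > arr[7]=4
(5, 6): arr[5]=11 > arr[6]=1
(5, 7): arr[5]=11 > arr[7]=4

Total inversions: 20

The array has 20 inversion(s): (0,1), (0,2), (0,3), (0,4), (0,5), (0,6), (0,7), (1,2), (1,3), (1,4), (1,6), (1,7), (2,6), (3,4), (3,6), (3,7), (4,6), (4,7), (5,6), (5,7). Each pair (i,j) satisfies i < j and arr[i] > arr[j].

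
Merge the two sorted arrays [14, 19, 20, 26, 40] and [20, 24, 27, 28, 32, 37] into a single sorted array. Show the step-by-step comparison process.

Merging process:

Compare 14 vs 20: take 14 from left. Merged: [14]
Compare 19 vs 20: take 19 from left. Merged: [14, 19]
Compare 20 vs 20: take 20 from left. Merged: [14, 19, 20]
Compare 26 vs 20: take 20 from right. Merged: [14, 19, 20, 20]
Compare 26 vs 24: take 24 from right. Merged: [14, 19, 20, 20, 24]
Compare 26 vs 27: take 26 from left. Merged: [14, 19, 20, 20, 24, 26]
Compare 40 vs 27: take 27 from right. Merged: [14, 19, 20, 20, 24, 26, 27]
Compare 40 vs 28: take 28 from right. Merged: [14, 19, 20, 20, 24, 26, 27, 28]
Compare 40 vs 32: take 32 from right. Merged: [14, 19, 20, 20, 24, 26, 27, 28, 32]
Compare 40 vs 37: take 37 from right. Merged: [14, 19, 20, 20, 24, 26, 27, 28, 32, 37]
Append remaining from left: [40]. Merged: [14, 19, 20, 20, 24, 26, 27, 28, 32, 37, 40]

Final merged array: [14, 19, 20, 20, 24, 26, 27, 28, 32, 37, 40]
Total comparisons: 10

The merged array is [14, 19, 20, 20, 24, 26, 27, 28, 32, 37, 40], requiring 10 comparisons. The merge step runs in O(n) time where n is the total number of elements.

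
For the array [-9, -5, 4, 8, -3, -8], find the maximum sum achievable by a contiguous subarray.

Using Kadane's algorithm on [-9, -5, 4, 8, -3, -8]:

Scanning through the array:
Position 1 (value -5): max_ending_here = -5, max_so_far = -5
Position 2 (value 4): max_ending_here = 4, max_so_far = 4
Position 3 (value 8): max_ending_here = 12, max_so_far = 12
Position 4 (value -3): max_ending_here = 9, max_so_far = 12
Position 5 (value -8): max_ending_here = 1, max_so_far = 12

Maximum subarray: [4, 8]
Maximum sum: 12

The maximum subarray is [4, 8] with sum 12. This subarray runs from index 2 to index 3.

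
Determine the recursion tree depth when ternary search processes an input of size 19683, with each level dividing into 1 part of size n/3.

For divide and conquer with division factor 3:

Problem sizes at each level:
Level 0: 19683
Level 1: 6561
Level 2: 2187
Level 3: 729
Level 4: 243
Level 5: 81
Level 6: 27
Level 7: 9
Level 8: 3
Level 9: 1

The root is level 0 and the size-1 base case is level 9 (the tree spans levels 0 through 9, i.e. 10 levels counting the root), so the depth is the number of divisions: log_3(19683) = 9

The recursion tree depth is log_3(19683) = 9. At each level, the problem size is divided by 3, so it takes 9 divisions to reduce to a base case of size 1. The algorithm makes 1 recursive call at each level.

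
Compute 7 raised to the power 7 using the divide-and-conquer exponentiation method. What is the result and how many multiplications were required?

Computing 7^7 by squaring (build up from 7^1; each line after the first costs one multiplication):

7^1 = 7
7^2 = (7^1)^2 = 7^2 = 49
7^3 = 7 * 7^2 = 7 * 49 = 343
7^6 = (7^3)^2 = 343^2 = 117649
7^7 = 7 * 7^6 = 7 * 117649 = 823543

Result: 823543
Multiplications needed: 4 (4 lines after 7^1)

7^7 = 823543. Using exponentiation by squaring, this requires 4 multiplications. The key idea: if the exponent is even, square the half-power; if odd, multiply by the base once.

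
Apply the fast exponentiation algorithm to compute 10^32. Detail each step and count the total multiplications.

Computing 10^32 by squaring (build up from 10^1; each line after the first costs one multiplication):

10^1 = 10
10^2 = (10^1)^2 = 10^2 = 100
10^4 = (10^2)^2 = 100^2 = 10000
10^8 = (10^4)^2 = 10000^2 = 100000000
10^16 = (10^8)^2 = 100000000^2 = 10000000000000000
10^32 = (10^16)^2 = 10000000000000000^2 = 100000000000000000000000000000000

Result: 100000000000000000000000000000000
Multiplications needed: 5 (5 lines after 10^1)

10^32 = 100000000000000000000000000000000. Using exponentiation by squaring, this requires 5 multiplications. The key idea: if the exponent is even, square the half-power; if odd, multiply by the base once.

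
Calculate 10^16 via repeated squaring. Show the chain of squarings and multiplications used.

Computing 10^16 by squaring (build up from 10^1; each line after the first costs one multiplication):

10^1 = 10
10^2 = (10^1)^2 = 10^2 = 100
10^4 = (10^2)^2 = 100^2 = 10000
10^8 = (10^4)^2 = 10000^2 = 100000000
10^16 = (10^8)^2 = 100000000^2 = 10000000000000000

Result: 10000000000000000
Multiplications needed: 4 (4 lines after 10^1)

10^16 = 10000000000000000. Using exponentiation by squaring, this requires 4 multiplications. The key idea: if the exponent is even, square the half-power; if odd, multiply by the base once.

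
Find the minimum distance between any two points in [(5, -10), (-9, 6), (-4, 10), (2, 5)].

Computing all pairwise distances among 4 points:

d((5, -10), (-9, 6)) = 21.2603
d((5, -10), (-4, 10)) = 21.9317
d((5, -10), (2, 5)) = 15.2971
d((-9, 6), (-4, 10)) = 6.4031 <-- minimum
d((-9, 6), (2, 5)) = 11.0454
d((-4, 10), (2, 5)) = 7.8102

Closest pair: (-9, 6) and (-4, 10) with distance 6.4031

The closest pair is (-9, 6) and (-4, 10) with Euclidean distance 6.4031. For 4 points, brute-force pairwise comparison is shown above. For large n, the divide-and-conquer algorithm (sort by x, recurse on halves, check the dividing strip) achieves O(n log n).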